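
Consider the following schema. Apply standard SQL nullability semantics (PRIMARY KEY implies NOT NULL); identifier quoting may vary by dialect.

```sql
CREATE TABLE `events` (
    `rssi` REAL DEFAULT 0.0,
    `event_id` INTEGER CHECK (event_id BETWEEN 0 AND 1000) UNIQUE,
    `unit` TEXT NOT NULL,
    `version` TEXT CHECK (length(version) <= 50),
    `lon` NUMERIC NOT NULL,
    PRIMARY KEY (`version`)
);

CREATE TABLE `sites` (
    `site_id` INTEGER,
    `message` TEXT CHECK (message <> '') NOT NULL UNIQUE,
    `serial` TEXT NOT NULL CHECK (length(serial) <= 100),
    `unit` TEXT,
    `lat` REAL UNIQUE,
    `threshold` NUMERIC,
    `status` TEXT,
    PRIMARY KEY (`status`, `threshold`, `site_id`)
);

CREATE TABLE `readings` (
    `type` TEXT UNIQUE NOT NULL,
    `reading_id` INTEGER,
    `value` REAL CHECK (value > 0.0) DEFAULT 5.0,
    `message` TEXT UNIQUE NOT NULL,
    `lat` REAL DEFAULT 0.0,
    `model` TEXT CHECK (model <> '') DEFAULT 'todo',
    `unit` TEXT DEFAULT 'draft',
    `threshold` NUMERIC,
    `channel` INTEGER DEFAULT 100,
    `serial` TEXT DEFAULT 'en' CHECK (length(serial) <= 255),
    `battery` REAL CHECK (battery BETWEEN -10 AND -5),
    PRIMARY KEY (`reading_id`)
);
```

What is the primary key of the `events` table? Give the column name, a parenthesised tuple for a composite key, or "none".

version

version is declared PRIMARY KEY as a table-level PRIMARY KEY clause.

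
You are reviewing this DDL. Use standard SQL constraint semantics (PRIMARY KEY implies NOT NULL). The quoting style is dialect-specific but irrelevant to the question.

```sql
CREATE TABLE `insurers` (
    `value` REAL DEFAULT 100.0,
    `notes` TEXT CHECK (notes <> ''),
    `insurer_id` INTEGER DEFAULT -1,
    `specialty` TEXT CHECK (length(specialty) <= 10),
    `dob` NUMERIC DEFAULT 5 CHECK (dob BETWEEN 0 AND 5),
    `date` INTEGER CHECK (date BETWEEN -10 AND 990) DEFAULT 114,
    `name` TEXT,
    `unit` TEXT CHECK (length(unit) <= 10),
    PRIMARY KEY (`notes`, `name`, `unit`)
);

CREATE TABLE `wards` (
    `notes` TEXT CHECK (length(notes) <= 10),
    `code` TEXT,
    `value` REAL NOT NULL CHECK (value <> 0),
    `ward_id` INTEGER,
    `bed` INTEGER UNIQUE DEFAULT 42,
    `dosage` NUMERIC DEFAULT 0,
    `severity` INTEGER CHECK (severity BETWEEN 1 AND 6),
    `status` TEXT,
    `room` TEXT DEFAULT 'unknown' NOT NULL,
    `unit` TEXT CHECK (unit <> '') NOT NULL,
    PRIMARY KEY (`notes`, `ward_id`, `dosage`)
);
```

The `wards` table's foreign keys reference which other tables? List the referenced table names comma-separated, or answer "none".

No column in wards has a REFERENCES clause.

none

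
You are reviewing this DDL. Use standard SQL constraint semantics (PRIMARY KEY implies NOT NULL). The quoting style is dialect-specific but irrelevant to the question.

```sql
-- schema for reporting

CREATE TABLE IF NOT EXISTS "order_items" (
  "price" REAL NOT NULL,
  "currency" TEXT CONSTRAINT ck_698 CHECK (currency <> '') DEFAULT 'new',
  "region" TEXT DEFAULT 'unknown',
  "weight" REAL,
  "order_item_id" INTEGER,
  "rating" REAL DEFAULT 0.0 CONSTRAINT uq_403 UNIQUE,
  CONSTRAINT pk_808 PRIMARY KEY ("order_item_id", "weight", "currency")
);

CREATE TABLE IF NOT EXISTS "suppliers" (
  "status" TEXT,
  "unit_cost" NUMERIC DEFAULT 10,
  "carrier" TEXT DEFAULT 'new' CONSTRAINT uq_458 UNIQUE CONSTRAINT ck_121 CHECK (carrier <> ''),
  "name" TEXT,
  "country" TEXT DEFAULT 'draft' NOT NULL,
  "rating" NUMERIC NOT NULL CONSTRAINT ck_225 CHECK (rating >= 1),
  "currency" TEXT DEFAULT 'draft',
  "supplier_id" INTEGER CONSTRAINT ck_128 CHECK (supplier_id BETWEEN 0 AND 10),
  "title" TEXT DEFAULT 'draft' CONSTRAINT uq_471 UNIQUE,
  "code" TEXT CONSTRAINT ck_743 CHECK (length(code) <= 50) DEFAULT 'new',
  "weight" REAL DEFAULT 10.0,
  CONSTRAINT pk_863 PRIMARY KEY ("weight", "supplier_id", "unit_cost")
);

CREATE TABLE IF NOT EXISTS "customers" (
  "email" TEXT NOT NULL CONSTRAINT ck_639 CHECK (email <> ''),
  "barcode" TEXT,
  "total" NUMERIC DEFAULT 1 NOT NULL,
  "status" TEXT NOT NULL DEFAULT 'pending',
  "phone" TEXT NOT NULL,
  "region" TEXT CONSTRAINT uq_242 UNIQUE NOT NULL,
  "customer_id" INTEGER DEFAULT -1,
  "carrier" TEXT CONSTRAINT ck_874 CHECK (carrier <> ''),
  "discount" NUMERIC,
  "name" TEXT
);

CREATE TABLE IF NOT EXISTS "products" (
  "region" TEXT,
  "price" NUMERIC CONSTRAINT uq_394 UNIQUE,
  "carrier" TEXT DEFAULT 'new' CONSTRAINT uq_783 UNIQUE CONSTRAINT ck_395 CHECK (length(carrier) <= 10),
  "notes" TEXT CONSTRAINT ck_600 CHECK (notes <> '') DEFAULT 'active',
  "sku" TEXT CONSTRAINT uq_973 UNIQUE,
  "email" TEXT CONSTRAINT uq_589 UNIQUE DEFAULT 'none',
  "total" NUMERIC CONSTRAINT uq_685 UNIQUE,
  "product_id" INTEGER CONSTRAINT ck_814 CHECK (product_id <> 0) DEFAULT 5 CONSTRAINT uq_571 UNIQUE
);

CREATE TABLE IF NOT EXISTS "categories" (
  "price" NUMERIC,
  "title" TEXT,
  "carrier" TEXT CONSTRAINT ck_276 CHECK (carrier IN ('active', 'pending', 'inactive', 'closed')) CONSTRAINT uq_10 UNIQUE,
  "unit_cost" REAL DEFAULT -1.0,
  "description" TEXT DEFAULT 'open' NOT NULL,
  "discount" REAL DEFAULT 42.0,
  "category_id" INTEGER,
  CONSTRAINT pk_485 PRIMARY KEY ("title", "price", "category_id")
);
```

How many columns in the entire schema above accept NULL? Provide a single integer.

24

order_items: 2 nullable (region, rating — PK (order_item_id, weight, currency) and explicit NOT NULL columns excluded).
suppliers: 6 nullable (status, carrier, name, currency, title, code — PK (weight, supplier_id, unit_cost) and explicit NOT NULL columns excluded).
customers: 5 nullable (barcode, customer_id, carrier, discount, name — PK none and explicit NOT NULL columns excluded).
products: 8 nullable (region, price, carrier, notes, sku, email, total, product_id — PK none and explicit NOT NULL columns excluded).
categories: 3 nullable (carrier, unit_cost, discount — PK (title, price, category_id) and explicit NOT NULL columns excluded).
Total: 2 + 6 + 5 + 8 + 3 = 24.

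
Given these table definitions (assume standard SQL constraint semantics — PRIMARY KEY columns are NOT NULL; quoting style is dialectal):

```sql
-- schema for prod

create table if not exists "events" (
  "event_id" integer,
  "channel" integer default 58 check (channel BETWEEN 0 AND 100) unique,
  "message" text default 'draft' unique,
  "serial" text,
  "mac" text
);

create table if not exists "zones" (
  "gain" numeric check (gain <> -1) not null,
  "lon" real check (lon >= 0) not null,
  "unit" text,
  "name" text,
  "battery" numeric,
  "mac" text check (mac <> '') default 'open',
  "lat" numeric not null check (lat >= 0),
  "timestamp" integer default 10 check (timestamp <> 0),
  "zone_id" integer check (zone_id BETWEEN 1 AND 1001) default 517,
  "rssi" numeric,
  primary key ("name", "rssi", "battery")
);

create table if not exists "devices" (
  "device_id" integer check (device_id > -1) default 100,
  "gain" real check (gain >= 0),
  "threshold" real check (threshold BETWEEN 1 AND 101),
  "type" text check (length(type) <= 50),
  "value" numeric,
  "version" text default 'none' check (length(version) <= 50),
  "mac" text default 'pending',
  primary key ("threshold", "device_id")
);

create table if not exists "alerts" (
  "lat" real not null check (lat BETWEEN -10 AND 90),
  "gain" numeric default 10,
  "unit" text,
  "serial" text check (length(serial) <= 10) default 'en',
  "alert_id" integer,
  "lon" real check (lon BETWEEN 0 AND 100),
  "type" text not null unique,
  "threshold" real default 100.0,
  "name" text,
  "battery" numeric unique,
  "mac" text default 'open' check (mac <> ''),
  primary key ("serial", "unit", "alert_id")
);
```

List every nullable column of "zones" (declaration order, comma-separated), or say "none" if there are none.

unit, mac, timestamp, zone_id

- gain: declared NOT NULL → not nullable.
- lon: declared NOT NULL → not nullable.
- unit: no NOT NULL constraint applies → nullable.
- name: part of the PRIMARY KEY, which implies NOT NULL → not nullable.
- battery: part of the PRIMARY KEY, which implies NOT NULL → not nullable.
- mac: CHECK does not forbid NULL (a CHECK constraint passes when its expression is NULL) → nullable.
- lat: declared NOT NULL → not nullable.
- timestamp: CHECK does not forbid NULL (a CHECK constraint passes when its expression is NULL) → nullable.
- zone_id: CHECK does not forbid NULL (a CHECK constraint passes when its expression is NULL) → nullable.
- rssi: part of the PRIMARY KEY, which implies NOT NULL → not nullable.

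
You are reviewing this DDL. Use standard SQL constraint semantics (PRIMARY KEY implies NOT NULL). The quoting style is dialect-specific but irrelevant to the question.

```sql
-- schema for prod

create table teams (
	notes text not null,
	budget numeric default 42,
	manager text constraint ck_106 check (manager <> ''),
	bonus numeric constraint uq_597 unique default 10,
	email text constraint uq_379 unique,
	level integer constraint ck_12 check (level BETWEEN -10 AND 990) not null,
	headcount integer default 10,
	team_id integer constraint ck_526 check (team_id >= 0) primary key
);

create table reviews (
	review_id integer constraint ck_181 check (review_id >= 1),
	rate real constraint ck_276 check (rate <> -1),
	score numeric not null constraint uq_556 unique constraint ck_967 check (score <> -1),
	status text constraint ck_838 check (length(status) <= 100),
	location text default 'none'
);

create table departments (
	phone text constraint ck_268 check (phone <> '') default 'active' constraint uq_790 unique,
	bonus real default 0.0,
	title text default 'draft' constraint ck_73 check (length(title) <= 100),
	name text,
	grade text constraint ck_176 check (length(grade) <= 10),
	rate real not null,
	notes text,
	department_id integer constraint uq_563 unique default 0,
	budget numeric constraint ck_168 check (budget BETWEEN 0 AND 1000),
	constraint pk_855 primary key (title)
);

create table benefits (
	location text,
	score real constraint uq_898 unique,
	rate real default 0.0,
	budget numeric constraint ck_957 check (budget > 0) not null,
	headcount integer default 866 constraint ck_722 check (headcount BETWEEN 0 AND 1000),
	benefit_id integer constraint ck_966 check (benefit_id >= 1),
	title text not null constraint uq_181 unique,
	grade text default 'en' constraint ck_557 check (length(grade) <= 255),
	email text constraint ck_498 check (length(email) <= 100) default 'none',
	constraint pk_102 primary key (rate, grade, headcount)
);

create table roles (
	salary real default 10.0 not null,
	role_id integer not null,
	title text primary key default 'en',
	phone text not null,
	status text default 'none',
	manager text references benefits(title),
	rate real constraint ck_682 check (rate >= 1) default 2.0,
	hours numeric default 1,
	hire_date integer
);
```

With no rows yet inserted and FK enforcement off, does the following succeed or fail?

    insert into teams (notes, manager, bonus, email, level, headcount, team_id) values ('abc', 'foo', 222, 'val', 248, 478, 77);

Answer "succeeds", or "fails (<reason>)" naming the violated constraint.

succeeds

NOT NULL columns: level is supplied; notes is supplied; team_id is supplied.
CHECK constraints: 'foo' satisfies (manager <> ''); 248 satisfies (level BETWEEN -10 AND 990); 77 satisfies (team_id >= 0).
No constraint is violated.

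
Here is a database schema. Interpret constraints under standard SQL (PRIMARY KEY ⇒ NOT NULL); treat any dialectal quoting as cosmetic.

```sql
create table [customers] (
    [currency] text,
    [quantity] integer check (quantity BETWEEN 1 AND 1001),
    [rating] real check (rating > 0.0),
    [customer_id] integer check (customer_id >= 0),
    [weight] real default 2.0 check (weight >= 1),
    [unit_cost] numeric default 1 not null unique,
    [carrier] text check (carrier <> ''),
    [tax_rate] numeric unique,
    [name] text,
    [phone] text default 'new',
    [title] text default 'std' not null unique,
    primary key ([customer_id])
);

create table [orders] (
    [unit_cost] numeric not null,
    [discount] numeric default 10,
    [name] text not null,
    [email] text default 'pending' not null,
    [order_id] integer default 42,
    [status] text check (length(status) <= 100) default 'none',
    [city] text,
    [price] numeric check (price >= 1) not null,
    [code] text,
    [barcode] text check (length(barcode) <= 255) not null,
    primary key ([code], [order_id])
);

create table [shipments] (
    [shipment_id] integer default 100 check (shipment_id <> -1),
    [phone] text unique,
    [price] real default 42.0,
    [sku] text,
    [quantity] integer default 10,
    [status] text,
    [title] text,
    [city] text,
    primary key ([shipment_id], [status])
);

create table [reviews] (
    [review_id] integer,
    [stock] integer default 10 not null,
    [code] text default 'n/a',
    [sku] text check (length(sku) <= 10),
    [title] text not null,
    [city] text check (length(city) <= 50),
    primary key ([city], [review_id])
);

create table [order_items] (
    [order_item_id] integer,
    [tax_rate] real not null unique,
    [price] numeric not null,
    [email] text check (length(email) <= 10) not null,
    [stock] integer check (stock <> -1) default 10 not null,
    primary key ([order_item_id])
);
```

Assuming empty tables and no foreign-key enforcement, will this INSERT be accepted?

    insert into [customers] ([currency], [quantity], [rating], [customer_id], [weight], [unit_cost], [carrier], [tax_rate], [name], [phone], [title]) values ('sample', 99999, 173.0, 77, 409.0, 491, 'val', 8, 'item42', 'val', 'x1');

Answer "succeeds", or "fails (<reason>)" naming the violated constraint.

The value 99999 for quantity violates CHECK (quantity BETWEEN 1 AND 1001).

fails (CHECK on quantity)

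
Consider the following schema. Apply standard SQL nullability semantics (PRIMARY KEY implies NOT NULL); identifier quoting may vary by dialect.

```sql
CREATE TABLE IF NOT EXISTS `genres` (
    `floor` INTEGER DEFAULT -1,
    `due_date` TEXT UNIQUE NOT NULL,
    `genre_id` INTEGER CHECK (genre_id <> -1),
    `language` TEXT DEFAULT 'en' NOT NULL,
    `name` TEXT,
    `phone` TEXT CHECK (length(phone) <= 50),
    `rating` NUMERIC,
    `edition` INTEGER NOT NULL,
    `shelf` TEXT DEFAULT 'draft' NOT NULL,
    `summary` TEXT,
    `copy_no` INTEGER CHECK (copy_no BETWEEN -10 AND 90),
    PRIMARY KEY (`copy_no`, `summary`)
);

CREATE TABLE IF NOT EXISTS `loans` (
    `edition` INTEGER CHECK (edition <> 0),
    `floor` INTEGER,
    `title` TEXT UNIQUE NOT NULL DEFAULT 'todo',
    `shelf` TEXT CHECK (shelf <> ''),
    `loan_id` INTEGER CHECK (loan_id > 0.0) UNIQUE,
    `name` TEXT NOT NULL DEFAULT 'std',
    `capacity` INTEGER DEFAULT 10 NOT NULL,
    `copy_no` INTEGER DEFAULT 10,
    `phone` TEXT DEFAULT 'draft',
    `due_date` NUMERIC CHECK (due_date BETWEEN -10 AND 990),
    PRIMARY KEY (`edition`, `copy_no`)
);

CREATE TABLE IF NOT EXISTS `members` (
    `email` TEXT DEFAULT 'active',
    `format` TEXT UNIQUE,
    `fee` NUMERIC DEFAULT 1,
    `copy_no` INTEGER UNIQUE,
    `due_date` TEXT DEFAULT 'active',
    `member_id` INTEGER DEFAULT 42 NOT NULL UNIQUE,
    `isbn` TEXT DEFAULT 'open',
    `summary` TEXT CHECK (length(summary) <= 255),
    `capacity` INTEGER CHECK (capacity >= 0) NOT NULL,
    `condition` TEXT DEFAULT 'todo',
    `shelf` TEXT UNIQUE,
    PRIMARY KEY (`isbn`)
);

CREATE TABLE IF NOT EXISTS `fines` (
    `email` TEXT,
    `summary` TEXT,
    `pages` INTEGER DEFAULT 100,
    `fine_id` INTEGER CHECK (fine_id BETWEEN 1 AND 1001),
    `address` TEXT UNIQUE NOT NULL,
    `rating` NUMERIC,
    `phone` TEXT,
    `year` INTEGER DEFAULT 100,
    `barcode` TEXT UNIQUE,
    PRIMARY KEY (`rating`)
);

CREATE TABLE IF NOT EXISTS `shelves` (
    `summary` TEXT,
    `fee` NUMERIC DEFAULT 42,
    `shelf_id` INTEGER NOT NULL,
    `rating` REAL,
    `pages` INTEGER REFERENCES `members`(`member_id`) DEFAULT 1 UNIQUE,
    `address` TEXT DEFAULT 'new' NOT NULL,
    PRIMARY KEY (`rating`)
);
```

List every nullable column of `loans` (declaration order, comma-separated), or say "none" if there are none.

floor, shelf, loan_id, phone, due_date

- edition: part of the PRIMARY KEY, which implies NOT NULL → not nullable.
- floor: no NOT NULL constraint applies → nullable.
- title: declared NOT NULL → not nullable.
- shelf: CHECK does not forbid NULL (a CHECK constraint passes when its expression is NULL) → nullable.
- loan_id: CHECK does not forbid NULL (a CHECK constraint passes when its expression is NULL) → nullable.
- name: declared NOT NULL → not nullable.
- capacity: declared NOT NULL → not nullable.
- copy_no: part of the PRIMARY KEY, which implies NOT NULL → not nullable.
- phone: DEFAULT only fills an omitted column; an explicit NULL is still allowed → nullable.
- due_date: CHECK does not forbid NULL (a CHECK constraint passes when its expression is NULL) → nullable.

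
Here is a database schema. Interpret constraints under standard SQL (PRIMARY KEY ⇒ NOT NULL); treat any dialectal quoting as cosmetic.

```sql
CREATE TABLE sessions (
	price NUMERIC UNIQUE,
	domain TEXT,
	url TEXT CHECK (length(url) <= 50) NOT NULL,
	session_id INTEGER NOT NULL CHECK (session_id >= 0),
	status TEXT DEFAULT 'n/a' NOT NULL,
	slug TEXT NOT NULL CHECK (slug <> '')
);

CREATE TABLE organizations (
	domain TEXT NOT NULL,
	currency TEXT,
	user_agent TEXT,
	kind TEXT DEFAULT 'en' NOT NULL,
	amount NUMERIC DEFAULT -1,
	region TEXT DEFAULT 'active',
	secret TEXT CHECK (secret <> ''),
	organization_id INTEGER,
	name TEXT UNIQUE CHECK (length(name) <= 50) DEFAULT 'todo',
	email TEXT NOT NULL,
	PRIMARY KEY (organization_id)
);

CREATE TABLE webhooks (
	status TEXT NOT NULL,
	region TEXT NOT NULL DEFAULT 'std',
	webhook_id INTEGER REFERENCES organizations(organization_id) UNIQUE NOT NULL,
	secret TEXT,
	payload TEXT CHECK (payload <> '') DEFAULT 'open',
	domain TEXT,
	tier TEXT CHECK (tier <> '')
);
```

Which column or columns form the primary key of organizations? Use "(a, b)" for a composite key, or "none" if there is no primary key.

organization_id is declared PRIMARY KEY as a table-level PRIMARY KEY clause.

organization_id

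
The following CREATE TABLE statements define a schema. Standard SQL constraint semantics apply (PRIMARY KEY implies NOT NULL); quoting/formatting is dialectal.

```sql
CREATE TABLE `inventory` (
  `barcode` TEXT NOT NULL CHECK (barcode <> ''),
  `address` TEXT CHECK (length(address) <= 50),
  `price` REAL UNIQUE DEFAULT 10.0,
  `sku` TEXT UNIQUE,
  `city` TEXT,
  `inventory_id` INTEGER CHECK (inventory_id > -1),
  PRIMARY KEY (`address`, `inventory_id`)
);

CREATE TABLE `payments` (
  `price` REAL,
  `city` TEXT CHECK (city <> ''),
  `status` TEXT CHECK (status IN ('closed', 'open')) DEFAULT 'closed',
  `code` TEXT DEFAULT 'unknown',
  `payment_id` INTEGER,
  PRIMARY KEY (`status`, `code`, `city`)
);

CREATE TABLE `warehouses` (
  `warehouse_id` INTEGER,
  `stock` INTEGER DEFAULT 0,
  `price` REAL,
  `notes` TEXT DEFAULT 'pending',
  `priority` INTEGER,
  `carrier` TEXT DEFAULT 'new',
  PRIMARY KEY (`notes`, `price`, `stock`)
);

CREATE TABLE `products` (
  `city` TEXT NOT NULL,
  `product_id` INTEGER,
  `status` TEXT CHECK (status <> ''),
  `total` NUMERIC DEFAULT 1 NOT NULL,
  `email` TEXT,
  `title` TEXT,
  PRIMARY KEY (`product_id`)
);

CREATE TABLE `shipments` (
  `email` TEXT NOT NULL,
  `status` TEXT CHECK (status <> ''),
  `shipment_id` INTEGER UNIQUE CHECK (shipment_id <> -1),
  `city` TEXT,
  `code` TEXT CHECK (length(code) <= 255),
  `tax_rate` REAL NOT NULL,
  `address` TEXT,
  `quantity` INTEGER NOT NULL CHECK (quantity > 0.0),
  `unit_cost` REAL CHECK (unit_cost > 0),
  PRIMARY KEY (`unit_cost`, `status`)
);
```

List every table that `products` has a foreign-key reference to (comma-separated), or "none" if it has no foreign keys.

No column in products has a REFERENCES clause.

none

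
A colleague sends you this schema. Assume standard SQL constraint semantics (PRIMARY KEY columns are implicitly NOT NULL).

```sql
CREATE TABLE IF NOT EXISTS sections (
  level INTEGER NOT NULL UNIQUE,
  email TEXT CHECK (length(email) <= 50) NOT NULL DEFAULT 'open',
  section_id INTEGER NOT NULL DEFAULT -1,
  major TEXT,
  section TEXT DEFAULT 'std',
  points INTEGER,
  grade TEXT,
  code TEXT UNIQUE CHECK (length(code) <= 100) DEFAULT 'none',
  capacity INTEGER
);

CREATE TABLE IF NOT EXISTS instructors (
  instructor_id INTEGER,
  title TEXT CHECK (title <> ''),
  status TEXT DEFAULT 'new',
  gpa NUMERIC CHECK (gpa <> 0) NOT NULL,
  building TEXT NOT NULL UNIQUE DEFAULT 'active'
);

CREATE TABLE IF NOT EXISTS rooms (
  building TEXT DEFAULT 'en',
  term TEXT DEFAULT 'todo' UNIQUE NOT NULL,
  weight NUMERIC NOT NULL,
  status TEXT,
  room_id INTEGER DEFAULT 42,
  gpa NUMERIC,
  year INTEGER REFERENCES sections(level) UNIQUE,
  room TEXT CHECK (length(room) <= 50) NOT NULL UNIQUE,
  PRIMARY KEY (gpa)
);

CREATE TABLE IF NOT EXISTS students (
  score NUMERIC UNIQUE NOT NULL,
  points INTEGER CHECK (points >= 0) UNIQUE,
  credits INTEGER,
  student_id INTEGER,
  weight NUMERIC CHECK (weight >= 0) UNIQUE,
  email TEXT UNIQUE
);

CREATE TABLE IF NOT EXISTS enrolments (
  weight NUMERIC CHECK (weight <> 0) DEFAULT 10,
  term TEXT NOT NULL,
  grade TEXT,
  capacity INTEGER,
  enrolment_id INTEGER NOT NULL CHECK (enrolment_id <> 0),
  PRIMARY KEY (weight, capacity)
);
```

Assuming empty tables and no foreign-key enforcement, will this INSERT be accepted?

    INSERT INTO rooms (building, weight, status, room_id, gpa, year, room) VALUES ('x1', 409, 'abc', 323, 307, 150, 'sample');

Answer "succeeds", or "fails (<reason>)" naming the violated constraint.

NOT NULL columns: gpa is supplied; room is supplied; term defaults to 'todo'; weight is supplied.
CHECK constraints: 'sample' satisfies (length(room) <= 50).
No constraint is violated.

succeeds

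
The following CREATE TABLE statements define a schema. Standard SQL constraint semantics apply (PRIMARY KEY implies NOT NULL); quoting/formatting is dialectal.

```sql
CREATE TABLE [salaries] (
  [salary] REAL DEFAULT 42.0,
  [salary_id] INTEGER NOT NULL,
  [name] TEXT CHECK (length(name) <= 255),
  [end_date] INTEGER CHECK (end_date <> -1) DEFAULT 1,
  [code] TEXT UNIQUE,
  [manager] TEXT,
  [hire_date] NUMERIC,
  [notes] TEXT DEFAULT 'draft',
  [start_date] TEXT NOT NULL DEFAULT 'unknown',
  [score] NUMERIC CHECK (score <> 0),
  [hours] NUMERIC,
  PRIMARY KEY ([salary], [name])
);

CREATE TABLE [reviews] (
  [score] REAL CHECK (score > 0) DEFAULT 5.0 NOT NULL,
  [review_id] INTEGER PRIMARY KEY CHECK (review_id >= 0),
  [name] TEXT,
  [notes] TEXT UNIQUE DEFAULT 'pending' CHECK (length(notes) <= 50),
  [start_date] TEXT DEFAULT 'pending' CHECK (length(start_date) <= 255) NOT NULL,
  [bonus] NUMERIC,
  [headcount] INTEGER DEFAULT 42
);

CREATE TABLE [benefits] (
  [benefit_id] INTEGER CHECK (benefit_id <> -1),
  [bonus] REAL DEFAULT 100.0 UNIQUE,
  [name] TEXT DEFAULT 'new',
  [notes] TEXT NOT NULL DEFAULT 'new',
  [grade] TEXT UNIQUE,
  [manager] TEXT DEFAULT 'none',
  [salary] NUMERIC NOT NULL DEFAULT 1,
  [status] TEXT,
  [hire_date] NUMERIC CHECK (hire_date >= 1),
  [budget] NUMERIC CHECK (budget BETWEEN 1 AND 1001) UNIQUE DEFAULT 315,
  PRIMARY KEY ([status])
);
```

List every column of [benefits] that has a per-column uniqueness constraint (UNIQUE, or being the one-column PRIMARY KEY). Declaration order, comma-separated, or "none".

- benefit_id: no UNIQUE or single-column PK constraint.
- bonus: declared UNIQUE → unique.
- name: no UNIQUE or single-column PK constraint.
- notes: no UNIQUE or single-column PK constraint.
- grade: declared UNIQUE → unique.
- manager: no UNIQUE or single-column PK constraint.
- salary: no UNIQUE or single-column PK constraint.
- status: single-column PRIMARY KEY → unique.
- hire_date: no UNIQUE or single-column PK constraint.
- budget: declared UNIQUE → unique.

bonus, grade, status, budget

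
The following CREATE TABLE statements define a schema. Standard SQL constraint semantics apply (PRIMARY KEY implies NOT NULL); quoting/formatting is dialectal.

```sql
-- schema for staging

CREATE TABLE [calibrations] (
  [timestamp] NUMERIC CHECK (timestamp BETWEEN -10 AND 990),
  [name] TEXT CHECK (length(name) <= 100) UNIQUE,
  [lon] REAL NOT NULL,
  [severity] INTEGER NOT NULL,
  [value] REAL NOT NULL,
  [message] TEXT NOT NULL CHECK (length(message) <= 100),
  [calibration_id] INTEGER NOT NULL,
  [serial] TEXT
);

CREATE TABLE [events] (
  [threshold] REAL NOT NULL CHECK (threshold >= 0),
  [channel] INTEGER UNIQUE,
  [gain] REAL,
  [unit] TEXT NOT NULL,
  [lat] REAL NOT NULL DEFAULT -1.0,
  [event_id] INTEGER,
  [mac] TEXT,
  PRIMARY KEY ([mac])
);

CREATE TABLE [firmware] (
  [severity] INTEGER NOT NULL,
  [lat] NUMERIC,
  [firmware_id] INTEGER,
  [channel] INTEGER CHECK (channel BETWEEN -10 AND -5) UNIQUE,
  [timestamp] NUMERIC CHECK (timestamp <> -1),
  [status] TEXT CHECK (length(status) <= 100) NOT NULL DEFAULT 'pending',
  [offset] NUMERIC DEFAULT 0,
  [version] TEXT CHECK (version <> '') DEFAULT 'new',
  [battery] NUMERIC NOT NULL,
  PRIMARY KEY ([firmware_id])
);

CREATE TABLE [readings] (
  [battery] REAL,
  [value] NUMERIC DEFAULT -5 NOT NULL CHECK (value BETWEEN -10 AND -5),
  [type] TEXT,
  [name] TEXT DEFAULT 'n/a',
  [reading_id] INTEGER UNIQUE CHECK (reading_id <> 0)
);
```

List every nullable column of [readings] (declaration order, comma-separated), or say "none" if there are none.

battery, type, name, reading_id

- battery: no NOT NULL constraint applies → nullable.
- value: declared NOT NULL → not nullable.
- type: no NOT NULL constraint applies → nullable.
- name: DEFAULT only fills an omitted column; an explicit NULL is still allowed → nullable.
- reading_id: CHECK does not forbid NULL (a CHECK constraint passes when its expression is NULL) → nullable.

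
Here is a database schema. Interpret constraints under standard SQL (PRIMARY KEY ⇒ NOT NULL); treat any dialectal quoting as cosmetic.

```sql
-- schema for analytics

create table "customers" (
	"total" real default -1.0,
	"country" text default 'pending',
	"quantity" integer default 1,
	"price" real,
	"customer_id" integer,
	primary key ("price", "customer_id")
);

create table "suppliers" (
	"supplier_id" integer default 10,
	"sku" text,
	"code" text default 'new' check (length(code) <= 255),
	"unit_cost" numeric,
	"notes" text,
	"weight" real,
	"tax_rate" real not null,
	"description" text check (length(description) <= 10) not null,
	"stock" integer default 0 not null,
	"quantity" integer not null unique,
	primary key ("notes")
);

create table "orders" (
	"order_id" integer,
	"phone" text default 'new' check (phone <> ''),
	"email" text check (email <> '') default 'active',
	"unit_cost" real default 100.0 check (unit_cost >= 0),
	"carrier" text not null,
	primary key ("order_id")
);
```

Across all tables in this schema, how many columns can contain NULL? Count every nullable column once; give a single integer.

customers: 3 nullable (total, country, quantity — PK (price, customer_id) and explicit NOT NULL columns excluded).
suppliers: 5 nullable (supplier_id, sku, code, unit_cost, weight — PK (notes) and explicit NOT NULL columns excluded).
orders: 3 nullable (phone, email, unit_cost — PK (order_id) and explicit NOT NULL columns excluded).
Total: 3 + 5 + 3 = 11.

11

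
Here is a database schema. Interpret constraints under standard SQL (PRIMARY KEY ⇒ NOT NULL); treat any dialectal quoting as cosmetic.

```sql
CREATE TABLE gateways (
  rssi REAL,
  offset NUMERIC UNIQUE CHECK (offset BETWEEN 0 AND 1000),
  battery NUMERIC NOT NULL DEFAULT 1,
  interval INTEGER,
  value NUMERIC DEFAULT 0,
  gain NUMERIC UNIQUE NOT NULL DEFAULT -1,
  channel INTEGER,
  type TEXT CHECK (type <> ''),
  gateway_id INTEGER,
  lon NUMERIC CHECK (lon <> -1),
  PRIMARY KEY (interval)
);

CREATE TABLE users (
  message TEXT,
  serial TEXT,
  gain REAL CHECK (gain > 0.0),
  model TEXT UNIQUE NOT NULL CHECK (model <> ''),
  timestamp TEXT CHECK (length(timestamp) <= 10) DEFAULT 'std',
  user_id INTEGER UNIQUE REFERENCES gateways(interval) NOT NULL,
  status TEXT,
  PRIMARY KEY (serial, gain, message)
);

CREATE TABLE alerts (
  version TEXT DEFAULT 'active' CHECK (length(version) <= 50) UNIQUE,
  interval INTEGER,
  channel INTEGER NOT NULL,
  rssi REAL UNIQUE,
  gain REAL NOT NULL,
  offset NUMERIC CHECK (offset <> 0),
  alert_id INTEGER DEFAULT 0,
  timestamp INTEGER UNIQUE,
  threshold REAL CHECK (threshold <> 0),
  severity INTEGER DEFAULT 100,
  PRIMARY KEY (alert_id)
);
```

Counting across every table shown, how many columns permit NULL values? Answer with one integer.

16

gateways: 7 nullable (rssi, offset, value, channel, type, gateway_id, lon — PK (interval) and explicit NOT NULL columns excluded).
users: 2 nullable (timestamp, status — PK (serial, gain, message) and explicit NOT NULL columns excluded).
alerts: 7 nullable (version, interval, rssi, offset, timestamp, threshold, severity — PK (alert_id) and explicit NOT NULL columns excluded).
Total: 7 + 2 + 7 = 16.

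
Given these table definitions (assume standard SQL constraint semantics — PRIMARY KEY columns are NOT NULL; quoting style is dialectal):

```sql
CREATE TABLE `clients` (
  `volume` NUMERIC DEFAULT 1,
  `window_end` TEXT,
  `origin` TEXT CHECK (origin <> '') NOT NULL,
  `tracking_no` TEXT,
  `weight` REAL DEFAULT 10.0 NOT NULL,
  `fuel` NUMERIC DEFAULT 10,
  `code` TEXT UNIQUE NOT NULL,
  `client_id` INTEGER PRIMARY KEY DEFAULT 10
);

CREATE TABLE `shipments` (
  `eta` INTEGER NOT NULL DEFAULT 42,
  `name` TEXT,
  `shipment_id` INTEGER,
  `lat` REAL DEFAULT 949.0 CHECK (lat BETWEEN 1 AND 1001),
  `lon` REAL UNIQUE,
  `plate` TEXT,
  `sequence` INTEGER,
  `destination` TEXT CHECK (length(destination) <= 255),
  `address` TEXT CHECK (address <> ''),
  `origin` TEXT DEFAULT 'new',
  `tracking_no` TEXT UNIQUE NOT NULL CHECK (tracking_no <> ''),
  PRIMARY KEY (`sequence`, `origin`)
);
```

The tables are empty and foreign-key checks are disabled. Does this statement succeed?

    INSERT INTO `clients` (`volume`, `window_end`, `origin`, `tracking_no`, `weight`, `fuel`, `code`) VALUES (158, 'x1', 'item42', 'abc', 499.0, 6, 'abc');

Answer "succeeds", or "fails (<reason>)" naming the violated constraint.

NOT NULL columns: client_id defaults to 10; code is supplied; origin is supplied; weight is supplied.
CHECK constraints: 'item42' satisfies (origin <> '').
No constraint is violated.

succeeds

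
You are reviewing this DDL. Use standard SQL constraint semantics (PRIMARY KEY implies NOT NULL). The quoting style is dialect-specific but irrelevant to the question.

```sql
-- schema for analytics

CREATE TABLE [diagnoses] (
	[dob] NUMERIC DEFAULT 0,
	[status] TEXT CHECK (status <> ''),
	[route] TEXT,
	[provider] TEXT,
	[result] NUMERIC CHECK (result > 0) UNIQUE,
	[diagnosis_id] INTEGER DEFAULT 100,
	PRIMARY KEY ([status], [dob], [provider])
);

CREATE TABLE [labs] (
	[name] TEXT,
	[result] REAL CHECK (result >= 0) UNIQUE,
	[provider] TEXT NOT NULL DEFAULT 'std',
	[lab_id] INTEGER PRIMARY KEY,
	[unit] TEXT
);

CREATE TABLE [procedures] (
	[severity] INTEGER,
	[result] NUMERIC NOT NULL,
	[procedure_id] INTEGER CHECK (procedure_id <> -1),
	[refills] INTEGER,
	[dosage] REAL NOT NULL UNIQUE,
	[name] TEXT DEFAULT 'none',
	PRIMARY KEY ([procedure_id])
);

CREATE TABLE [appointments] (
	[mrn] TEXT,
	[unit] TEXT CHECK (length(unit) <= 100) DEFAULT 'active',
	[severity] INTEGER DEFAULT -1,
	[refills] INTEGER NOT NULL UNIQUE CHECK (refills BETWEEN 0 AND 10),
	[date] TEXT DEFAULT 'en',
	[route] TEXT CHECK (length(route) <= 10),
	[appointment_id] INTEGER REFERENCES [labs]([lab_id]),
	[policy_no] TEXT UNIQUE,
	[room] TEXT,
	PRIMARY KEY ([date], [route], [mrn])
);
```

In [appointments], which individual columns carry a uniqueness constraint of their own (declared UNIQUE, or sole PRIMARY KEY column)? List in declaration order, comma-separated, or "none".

refills, policy_no

- mrn: part of a composite PRIMARY KEY — only the tuple is unique, not this column on its own.
- unit: no UNIQUE or single-column PK constraint.
- severity: no UNIQUE or single-column PK constraint.
- refills: declared UNIQUE → unique.
- date: part of a composite PRIMARY KEY — only the tuple is unique, not this column on its own.
- route: part of a composite PRIMARY KEY — only the tuple is unique, not this column on its own.
- appointment_id: no UNIQUE or single-column PK constraint.
- policy_no: declared UNIQUE → unique.
- room: no UNIQUE or single-column PK constraint.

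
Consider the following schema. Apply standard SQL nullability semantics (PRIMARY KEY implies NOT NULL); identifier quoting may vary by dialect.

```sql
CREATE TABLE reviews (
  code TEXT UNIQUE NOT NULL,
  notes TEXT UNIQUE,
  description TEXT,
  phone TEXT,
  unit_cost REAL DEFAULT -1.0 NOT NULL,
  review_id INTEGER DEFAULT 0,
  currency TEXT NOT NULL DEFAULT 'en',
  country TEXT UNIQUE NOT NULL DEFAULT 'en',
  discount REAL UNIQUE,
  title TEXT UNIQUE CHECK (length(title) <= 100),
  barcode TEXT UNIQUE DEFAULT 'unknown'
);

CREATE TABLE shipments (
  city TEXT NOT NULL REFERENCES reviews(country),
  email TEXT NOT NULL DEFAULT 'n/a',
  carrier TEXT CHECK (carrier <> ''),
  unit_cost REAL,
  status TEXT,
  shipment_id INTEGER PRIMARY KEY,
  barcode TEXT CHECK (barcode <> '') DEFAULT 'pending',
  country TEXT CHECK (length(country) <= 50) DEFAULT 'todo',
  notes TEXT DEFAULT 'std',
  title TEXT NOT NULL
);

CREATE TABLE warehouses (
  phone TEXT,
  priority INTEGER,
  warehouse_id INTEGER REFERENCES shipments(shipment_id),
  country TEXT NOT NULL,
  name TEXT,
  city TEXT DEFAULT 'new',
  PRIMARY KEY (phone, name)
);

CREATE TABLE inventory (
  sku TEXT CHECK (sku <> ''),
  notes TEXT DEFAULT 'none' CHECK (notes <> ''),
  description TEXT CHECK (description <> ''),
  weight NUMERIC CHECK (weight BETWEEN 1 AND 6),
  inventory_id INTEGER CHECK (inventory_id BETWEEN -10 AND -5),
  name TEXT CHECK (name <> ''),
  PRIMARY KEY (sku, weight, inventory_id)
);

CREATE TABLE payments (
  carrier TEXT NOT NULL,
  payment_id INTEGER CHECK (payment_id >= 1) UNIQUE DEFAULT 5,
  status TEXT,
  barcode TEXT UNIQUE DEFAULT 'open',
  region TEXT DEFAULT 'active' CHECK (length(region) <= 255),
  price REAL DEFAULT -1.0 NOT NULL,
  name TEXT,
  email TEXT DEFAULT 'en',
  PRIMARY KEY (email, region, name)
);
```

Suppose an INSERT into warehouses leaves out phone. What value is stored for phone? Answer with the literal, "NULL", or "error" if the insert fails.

phone has no DEFAULT clause.
Omitting it would insert NULL, but it is part of the PRIMARY KEY, so the INSERT fails.

error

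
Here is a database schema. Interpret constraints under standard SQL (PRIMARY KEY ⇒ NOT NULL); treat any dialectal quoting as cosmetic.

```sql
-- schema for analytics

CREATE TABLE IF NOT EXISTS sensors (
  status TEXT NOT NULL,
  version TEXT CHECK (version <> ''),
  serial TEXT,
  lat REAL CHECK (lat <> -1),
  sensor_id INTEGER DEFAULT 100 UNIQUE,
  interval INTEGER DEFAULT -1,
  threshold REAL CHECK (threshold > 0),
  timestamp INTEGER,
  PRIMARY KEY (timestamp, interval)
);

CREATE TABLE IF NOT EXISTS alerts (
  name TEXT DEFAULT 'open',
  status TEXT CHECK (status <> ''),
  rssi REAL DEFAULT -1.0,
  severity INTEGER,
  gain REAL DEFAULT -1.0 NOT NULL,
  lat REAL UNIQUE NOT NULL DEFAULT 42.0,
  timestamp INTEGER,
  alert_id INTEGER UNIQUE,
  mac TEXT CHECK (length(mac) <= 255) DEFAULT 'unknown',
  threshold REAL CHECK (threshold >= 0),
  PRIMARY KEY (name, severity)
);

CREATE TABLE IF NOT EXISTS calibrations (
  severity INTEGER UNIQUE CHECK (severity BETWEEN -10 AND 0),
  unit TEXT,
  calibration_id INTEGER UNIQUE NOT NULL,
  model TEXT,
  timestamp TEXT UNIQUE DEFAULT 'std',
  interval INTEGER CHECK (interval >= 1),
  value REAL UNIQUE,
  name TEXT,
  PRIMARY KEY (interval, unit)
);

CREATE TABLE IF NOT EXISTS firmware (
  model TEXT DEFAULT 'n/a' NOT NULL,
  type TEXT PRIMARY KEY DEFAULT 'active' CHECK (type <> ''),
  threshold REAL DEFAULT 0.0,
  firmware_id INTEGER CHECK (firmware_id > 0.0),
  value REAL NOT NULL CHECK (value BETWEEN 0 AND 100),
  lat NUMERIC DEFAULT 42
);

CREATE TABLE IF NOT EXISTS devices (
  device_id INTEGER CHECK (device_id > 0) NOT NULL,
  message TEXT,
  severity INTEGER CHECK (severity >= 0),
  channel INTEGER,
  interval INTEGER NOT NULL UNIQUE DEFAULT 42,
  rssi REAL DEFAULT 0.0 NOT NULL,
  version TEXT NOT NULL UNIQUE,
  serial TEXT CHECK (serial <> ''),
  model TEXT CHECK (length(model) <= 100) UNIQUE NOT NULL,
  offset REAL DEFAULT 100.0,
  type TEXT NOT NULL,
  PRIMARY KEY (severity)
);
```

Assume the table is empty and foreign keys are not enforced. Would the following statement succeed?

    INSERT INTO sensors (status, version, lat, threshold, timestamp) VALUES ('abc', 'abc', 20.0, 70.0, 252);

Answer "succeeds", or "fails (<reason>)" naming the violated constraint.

NOT NULL columns: interval defaults to -1; status is supplied; timestamp is supplied.
CHECK constraints: 'abc' satisfies (version <> ''); 20.0 satisfies (lat <> -1); 70.0 satisfies (threshold > 0).
No constraint is violated.

succeeds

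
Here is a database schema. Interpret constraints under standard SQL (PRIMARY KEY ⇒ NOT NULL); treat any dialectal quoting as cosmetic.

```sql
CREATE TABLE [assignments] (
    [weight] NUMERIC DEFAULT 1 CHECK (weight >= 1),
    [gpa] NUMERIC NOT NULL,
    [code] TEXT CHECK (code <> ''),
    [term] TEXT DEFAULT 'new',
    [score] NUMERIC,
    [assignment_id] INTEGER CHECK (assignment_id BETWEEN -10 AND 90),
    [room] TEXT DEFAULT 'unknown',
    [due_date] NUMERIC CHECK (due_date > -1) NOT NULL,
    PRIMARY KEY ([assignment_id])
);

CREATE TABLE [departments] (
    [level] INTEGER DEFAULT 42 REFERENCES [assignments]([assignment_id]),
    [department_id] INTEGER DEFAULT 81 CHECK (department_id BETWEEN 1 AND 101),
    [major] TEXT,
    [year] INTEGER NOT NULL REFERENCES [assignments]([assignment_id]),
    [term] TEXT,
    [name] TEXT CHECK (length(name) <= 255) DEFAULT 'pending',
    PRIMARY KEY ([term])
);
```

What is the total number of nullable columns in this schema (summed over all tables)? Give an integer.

assignments: 5 nullable (weight, code, term, score, room — PK (assignment_id) and explicit NOT NULL columns excluded).
departments: 4 nullable (level, department_id, major, name — PK (term) and explicit NOT NULL columns excluded).
Total: 5 + 4 = 9.

9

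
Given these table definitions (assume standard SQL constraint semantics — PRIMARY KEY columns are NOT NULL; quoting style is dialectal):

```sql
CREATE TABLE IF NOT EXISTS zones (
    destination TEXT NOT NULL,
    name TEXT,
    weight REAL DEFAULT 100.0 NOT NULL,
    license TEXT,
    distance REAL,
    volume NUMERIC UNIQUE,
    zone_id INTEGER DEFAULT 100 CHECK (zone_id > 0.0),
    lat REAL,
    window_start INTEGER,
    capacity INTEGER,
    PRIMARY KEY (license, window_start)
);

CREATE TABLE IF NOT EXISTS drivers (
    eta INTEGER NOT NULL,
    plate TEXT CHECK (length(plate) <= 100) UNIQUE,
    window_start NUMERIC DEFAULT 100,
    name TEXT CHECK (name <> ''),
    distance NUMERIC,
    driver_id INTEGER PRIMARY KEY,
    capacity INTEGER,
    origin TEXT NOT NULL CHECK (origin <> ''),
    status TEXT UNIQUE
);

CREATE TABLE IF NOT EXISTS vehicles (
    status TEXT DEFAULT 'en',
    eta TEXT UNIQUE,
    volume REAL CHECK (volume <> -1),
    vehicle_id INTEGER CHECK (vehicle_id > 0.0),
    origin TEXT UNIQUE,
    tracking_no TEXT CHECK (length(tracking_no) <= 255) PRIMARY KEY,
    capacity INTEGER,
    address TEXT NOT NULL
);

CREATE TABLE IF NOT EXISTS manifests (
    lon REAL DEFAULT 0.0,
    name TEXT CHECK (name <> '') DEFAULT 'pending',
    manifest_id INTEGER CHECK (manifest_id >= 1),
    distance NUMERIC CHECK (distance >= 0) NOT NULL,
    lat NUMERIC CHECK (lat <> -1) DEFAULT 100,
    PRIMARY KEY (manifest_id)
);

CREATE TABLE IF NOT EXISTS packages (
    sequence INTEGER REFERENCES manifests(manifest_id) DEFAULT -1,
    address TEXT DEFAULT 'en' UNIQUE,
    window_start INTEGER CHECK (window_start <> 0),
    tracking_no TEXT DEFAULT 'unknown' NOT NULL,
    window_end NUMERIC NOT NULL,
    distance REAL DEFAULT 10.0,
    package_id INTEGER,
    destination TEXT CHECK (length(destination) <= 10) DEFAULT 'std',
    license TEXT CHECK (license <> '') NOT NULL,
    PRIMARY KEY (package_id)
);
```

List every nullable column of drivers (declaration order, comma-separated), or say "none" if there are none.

plate, window_start, name, distance, capacity, status

- eta: declared NOT NULL → not nullable.
- plate: CHECK does not forbid NULL (a CHECK constraint passes when its expression is NULL) → nullable.
- window_start: DEFAULT only fills an omitted column; an explicit NULL is still allowed → nullable.
- name: CHECK does not forbid NULL (a CHECK constraint passes when its expression is NULL) → nullable.
- distance: no NOT NULL constraint applies → nullable.
- driver_id: part of the PRIMARY KEY, which implies NOT NULL → not nullable.
- capacity: no NOT NULL constraint applies → nullable.
- origin: declared NOT NULL → not nullable.
- status: UNIQUE does not imply NOT NULL → nullable.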